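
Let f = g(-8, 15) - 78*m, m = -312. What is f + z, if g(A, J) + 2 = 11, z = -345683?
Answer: -321338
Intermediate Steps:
g(A, J) = 9 (g(A, J) = -2 + 11 = 9)
f = 24345 (f = 9 - 78*(-312) = 9 + 24336 = 24345)
f + z = 24345 - 345683 = -321338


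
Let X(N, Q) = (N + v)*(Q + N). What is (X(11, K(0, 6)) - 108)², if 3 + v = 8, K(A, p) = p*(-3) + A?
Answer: 48400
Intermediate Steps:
K(A, p) = A - 3*p (K(A, p) = -3*p + A = A - 3*p)
v = 5 (v = -3 + 8 = 5)
X(N, Q) = (5 + N)*(N + Q) (X(N, Q) = (N + 5)*(Q + N) = (5 + N)*(N + Q))
(X(11, K(0, 6)) - 108)² = ((11² + 5*11 + 5*(0 - 3*6) + 11*(0 - 3*6)) - 108)² = ((121 + 55 + 5*(0 - 18) + 11*(0 - 18)) - 108)² = ((121 + 55 + 5*(-18) + 11*(-18)) - 108)² = ((121 + 55 - 90 - 198) - 108)² = (-112 - 108)² = (-220)² = 48400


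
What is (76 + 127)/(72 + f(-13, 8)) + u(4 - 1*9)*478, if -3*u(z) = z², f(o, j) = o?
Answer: -704441/177 ≈ -3979.9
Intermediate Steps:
u(z) = -z²/3
(76 + 127)/(72 + f(-13, 8)) + u(4 - 1*9)*478 = (76 + 127)/(72 - 13) - (4 - 1*9)²/3*478 = 203/59 - (4 - 9)²/3*478 = 203*(1/59) - ⅓*(-5)²*478 = 203/59 - ⅓*25*478 = 203/59 - 25/3*478 = 203/59 - 11950/3 = -704441/177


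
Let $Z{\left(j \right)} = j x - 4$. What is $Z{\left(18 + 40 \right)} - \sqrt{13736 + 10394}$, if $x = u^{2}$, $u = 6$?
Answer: $2084 - \sqrt{24130} \approx 1928.7$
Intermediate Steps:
$x = 36$ ($x = 6^{2} = 36$)
$Z{\left(j \right)} = -4 + 36 j$ ($Z{\left(j \right)} = j 36 - 4 = 36 j - 4 = -4 + 36 j$)
$Z{\left(18 + 40 \right)} - \sqrt{13736 + 10394} = \left(-4 + 36 \left(18 + 40\right)\right) - \sqrt{13736 + 10394} = \left(-4 + 36 \cdot 58\right) - \sqrt{24130} = \left(-4 + 2088\right) - \sqrt{24130} = 2084 - \sqrt{24130}$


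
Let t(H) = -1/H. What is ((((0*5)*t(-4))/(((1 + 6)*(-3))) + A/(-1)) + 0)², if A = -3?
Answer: 9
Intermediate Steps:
((((0*5)*t(-4))/(((1 + 6)*(-3))) + A/(-1)) + 0)² = ((((0*5)*(-1/(-4)))/(((1 + 6)*(-3))) - 3/(-1)) + 0)² = (((0*(-1*(-¼)))/((7*(-3))) - 3*(-1)) + 0)² = (((0*(¼))/(-21) + 3) + 0)² = ((0*(-1/21) + 3) + 0)² = ((0 + 3) + 0)² = (3 + 0)² = 3² = 9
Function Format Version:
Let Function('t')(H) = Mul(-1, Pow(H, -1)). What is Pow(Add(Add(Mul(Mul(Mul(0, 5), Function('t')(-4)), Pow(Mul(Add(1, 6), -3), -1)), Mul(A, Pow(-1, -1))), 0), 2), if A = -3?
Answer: 9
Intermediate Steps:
Pow(Add(Add(Mul(Mul(Mul(0, 5), Function('t')(-4)), Pow(Mul(Add(1, 6), -3), -1)), Mul(A, Pow(-1, -1))), 0), 2) = Pow(Add(Add(Mul(Mul(Mul(0, 5), Mul(-1, Pow(-4, -1))), Pow(Mul(Add(1, 6), -3), -1)), Mul(-3, Pow(-1, -1))), 0), 2) = Pow(Add(Add(Mul(Mul(0, Mul(-1, Rational(-1, 4))), Pow(Mul(7, -3), -1)), Mul(-3, -1)), 0), 2) = Pow(Add(Add(Mul(Mul(0, Rational(1, 4)), Pow(-21, -1)), 3), 0), 2) = Pow(Add(Add(Mul(0, Rational(-1, 21)), 3), 0), 2) = Pow(Add(Add(0, 3), 0), 2) = Pow(Add(3, 0), 2) = Pow(3, 2) = 9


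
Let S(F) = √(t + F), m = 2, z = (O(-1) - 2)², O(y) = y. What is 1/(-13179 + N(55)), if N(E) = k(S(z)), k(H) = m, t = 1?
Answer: -1/13177 ≈ -7.5890e-5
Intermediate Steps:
z = 9 (z = (-1 - 2)² = (-3)² = 9)
S(F) = √(1 + F)
k(H) = 2
N(E) = 2
1/(-13179 + N(55)) = 1/(-13179 + 2) = 1/(-13177) = -1/13177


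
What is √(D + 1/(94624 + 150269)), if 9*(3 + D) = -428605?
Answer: I*√2856240836604859/244893 ≈ 218.23*I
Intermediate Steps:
D = -428632/9 (D = -3 + (⅑)*(-428605) = -3 - 428605/9 = -428632/9 ≈ -47626.)
√(D + 1/(94624 + 150269)) = √(-428632/9 + 1/(94624 + 150269)) = √(-428632/9 + 1/244893) = √(-34989658789/734679) = I*√2856240836604859/244893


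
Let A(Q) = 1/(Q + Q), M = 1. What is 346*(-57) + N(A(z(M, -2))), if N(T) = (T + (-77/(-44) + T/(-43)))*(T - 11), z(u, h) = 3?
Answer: -20374489/1032 ≈ -19743.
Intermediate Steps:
A(Q) = 1/(2*Q)
N(T) = (-11 + T)*(7/4 + 42*T/43) (N(T) = (T + (-77*(-1/44) + T*(-1/43)))*(-11 + T) = (T + (7/4 - T/43))*(-11 + T) = (7/4 + 42*T/43)*(-11 + T) = (-11 + T)*(7/4 + 42*T/43))
346*(-57) + N(A(z(M, -2))) = 346*(-57) + (-77/4 - 1547/(344*3) + 42*((½)/3)²/43) = -19722 + (-77/4 - 1547/(344*3) + 42*((½)*(⅓))²/43) = -19722 + (-77/4 - 1547/172*⅙ + 42*(⅙)²/43) = -19722 + (-77/4 - 1547/1032 + (42/43)*(1/36)) = -19722 + (-77/4 - 1547/1032 + 7/258) = -19722 - 21385/1032 = -20374489/1032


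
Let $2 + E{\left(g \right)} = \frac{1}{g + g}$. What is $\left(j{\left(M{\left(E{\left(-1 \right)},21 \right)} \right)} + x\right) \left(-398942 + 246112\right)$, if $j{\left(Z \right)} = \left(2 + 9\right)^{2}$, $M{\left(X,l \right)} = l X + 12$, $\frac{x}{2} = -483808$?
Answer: $147862260850$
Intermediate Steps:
$x = -967616$ ($x = 2 \left(-483808\right) = -967616$)
$E{\left(g \right)} = -2 + \frac{1}{2 g}$ ($E{\left(g \right)} = -2 + \frac{1}{g + g} = -2 + \frac{1}{2 g}$)
$M{\left(X,l \right)} = 12 + X l$ ($M{\left(X,l \right)} = X l + 12 = 12 + X l$)
$j{\left(Z \right)} = 121$ ($j{\left(Z \right)} = 11^{2} = 121$)
$\left(j{\left(M{\left(E{\left(-1 \right)},21 \right)} \right)} + x\right) \left(-398942 + 246112\right) = \left(121 - 967616\right) \left(-398942 + 246112\right) = \left(-967495\right) \left(-152830\right) = 147862260850$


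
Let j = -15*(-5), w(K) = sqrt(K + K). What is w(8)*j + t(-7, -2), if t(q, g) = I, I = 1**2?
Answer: 301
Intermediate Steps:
I = 1
w(K) = sqrt(2)*sqrt(K) (w(K) = sqrt(2*K) = sqrt(2)*sqrt(K))
t(q, g) = 1
j = 75
w(8)*j + t(-7, -2) = (sqrt(2)*sqrt(8))*75 + 1 = (sqrt(2)*(2*sqrt(2)))*75 + 1 = 4*75 + 1 = 300 + 1 = 301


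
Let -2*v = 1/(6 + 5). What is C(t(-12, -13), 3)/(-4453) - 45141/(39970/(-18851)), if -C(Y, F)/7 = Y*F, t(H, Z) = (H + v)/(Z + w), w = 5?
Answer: 47636850583107/2237543440 ≈ 21290.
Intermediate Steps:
v = -1/22 (v = -1/(2*(6 + 5)) = -1/2/11 = -1/2*1/11 = -1/22 ≈ -0.045455)
t(H, Z) = (-1/22 + H)/(5 + Z) (t(H, Z) = (H - 1/22)/(Z + 5) = (-1/22 + H)/(5 + Z))
C(Y, F) = -7*F*Y (C(Y, F) = -7*Y*F = -7*F*Y)
C(t(-12, -13), 3)/(-4453) - 45141/(39970/(-18851)) = -7*3*(-1/22 - 12)/(5 - 13)/(-4453) - 45141/(39970/(-18851)) = -7*3*-265/22/(-8)*(-1/4453) - 45141/(39970*(-1/18851)) = -7*3*(-1/8*(-265/22))*(-1/4453) - 45141/(-5710/2693) = -7*3*265/176*(-1/4453) - 45141*(-2693/5710) = -5565/176*(-1/4453) + 121564713/5710 = 5565/783728 + 121564713/5710 = 47636850583107/2237543440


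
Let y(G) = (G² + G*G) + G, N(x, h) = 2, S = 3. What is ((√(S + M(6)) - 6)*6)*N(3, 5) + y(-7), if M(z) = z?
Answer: 55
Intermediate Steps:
y(G) = G + 2*G² (y(G) = (G² + G²) + G = 2*G² + G = G + 2*G²)
((√(S + M(6)) - 6)*6)*N(3, 5) + y(-7) = ((√(3 + 6) - 6)*6)*2 - 7*(1 + 2*(-7)) = ((√9 - 6)*6)*2 - 7*(1 - 14) = ((3 - 6)*6)*2 - 7*(-13) = -3*6*2 + 91 = -18*2 + 91 = -36 + 91 = 55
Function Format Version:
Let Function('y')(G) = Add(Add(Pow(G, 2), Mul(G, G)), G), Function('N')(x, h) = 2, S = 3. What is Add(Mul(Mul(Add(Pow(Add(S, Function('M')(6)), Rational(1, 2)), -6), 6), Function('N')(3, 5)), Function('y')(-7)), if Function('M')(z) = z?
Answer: 55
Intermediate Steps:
Function('y')(G) = Add(G, Mul(2, Pow(G, 2))) (Function('y')(G) = Add(Add(Pow(G, 2), Pow(G, 2)), G) = Add(Mul(2, Pow(G, 2)), G) = Add(G, Mul(2, Pow(G, 2))))
Add(Mul(Mul(Add(Pow(Add(S, Function('M')(6)), Rational(1, 2)), -6), 6), Function('N')(3, 5)), Function('y')(-7)) = Add(Mul(Mul(Add(Pow(Add(3, 6), Rational(1, 2)), -6), 6), 2), Mul(-7, Add(1, Mul(2, -7)))) = Add(Mul(Mul(Add(Pow(9, Rational(1, 2)), -6), 6), 2), Mul(-7, Add(1, -14))) = Add(Mul(Mul(Add(3, -6), 6), 2), Mul(-7, -13)) = Add(Mul(Mul(-3, 6), 2), 91) = Add(Mul(-18, 2), 91) = Add(-36, 91) = 55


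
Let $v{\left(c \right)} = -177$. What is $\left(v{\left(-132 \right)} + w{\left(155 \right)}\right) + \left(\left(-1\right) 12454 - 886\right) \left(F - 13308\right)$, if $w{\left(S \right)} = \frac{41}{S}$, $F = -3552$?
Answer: $\frac{34861394606}{155} \approx 2.2491 \cdot 10^{8}$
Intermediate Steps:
$\left(v{\left(-132 \right)} + w{\left(155 \right)}\right) + \left(\left(-1\right) 12454 - 886\right) \left(F - 13308\right) = \left(-177 + \frac{41}{155}\right) + \left(\left(-1\right) 12454 - 886\right) \left(-3552 - 13308\right) = \left(-177 + 41 \cdot \frac{1}{155}\right) + \left(-12454 - 886\right) \left(-16860\right) = \left(-177 + \frac{41}{155}\right) - -224912400 = - \frac{27394}{155} + 224912400 = \frac{34861394606}{155}$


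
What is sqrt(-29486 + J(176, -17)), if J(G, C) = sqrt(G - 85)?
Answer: sqrt(-29486 + sqrt(91)) ≈ 171.69*I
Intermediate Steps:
J(G, C) = sqrt(-85 + G)
sqrt(-29486 + J(176, -17)) = sqrt(-29486 + sqrt(-85 + 176)) = sqrt(-29486 + sqrt(91))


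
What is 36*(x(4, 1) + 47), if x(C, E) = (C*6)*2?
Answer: 3420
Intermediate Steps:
x(C, E) = 12*C (x(C, E) = (6*C)*2 = 12*C)
36*(x(4, 1) + 47) = 36*(12*4 + 47) = 36*(48 + 47) = 36*95 = 3420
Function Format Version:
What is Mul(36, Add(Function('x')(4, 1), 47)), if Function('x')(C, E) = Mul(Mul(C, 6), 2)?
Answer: 3420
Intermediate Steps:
Function('x')(C, E) = Mul(12, C) (Function('x')(C, E) = Mul(Mul(6, C), 2) = Mul(12, C))
Mul(36, Add(Function('x')(4, 1), 47)) = Mul(36, Add(Mul(12, 4), 47)) = Mul(36, Add(48, 47)) = Mul(36, 95) = 3420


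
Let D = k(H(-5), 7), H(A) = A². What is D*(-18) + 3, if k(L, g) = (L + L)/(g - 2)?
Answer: -177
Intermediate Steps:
k(L, g) = 2*L/(-2 + g) (k(L, g) = (2*L)/(-2 + g) = 2*L/(-2 + g))
D = 10 (D = 2*(-5)²/(-2 + 7) = 2*25/5 = 2*25*(⅕) = 10)
D*(-18) + 3 = 10*(-18) + 3 = -180 + 3 = -177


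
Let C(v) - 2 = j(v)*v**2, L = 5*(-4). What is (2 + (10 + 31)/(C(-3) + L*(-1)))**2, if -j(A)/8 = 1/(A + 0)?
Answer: 17689/2116 ≈ 8.3596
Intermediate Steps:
j(A) = -8/A (j(A) = -8/(A + 0) = -8/A)
L = -20
C(v) = 2 - 8*v (C(v) = 2 + (-8/v)*v**2 = 2 - 8*v)
(2 + (10 + 31)/(C(-3) + L*(-1)))**2 = (2 + (10 + 31)/((2 - 8*(-3)) - 20*(-1)))**2 = (2 + 41/((2 + 24) + 20))**2 = (2 + 41/(26 + 20))**2 = (2 + 41/46)**2 = (133/46)**2 = 17689/2116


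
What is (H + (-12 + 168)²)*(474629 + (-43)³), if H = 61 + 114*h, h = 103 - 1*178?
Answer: 6261498334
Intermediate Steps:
h = -75 (h = 103 - 178 = -75)
H = -8489 (H = 61 + 114*(-75) = 61 - 8550 = -8489)
(H + (-12 + 168)²)*(474629 + (-43)³) = (-8489 + (-12 + 168)²)*(474629 + (-43)³) = (-8489 + 156²)*(474629 - 79507) = (-8489 + 24336)*395122 = 15847*395122 = 6261498334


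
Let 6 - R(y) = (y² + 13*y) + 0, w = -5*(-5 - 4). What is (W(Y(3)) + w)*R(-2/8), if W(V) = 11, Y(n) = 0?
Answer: 1029/2 ≈ 514.50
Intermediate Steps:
w = 45 (w = -5*(-9) = 45)
R(y) = 6 - y² - 13*y (R(y) = 6 - ((y² + 13*y) + 0) = 6 - (y² + 13*y) = 6 + (-y² - 13*y) = 6 - y² - 13*y)
(W(Y(3)) + w)*R(-2/8) = (11 + 45)*(6 - (-2/8)² - (-26)/8) = 56*(6 - (-2*⅛)² - (-26)/8) = 56*(6 - (-¼)² - 13*(-¼)) = 56*(6 - 1*1/16 + 13/4) = 56*(6 - 1/16 + 13/4) = 56*(147/16) = 1029/2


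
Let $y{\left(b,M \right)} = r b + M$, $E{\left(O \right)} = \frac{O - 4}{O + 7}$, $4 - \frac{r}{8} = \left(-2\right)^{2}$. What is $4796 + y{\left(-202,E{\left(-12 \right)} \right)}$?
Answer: $\frac{23996}{5} \approx 4799.2$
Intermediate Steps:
$r = 0$ ($r = 32 - 8 \left(-2\right)^{2} = 32 - 32 = 0$)
$E{\left(O \right)} = \frac{-4 + O}{7 + O}$
$y{\left(b,M \right)} = M$ ($y{\left(b,M \right)} = 0 b + M = 0 + M = M$)
$4796 + y{\left(-202,E{\left(-12 \right)} \right)} = 4796 + \frac{-4 - 12}{7 - 12} = 4796 + \frac{1}{-5} \left(-16\right) = 4796 - - \frac{16}{5} = 4796 + \frac{16}{5} = \frac{23996}{5}$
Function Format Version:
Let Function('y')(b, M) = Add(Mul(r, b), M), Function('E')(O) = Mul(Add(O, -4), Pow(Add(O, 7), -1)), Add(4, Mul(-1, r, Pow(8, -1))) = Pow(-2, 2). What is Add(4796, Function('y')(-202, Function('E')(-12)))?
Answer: Rational(23996, 5) ≈ 4799.2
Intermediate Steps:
r = 0 (r = Add(32, Mul(-8, Pow(-2, 2))) = Add(32, Mul(-8, 4)) = Add(32, -32) = 0)
Function('E')(O) = Mul(Pow(Add(7, O), -1), Add(-4, O)) (Function('E')(O) = Mul(Add(-4, O), Pow(Add(7, O), -1)) = Mul(Pow(Add(7, O), -1), Add(-4, O)))
Function('y')(b, M) = M (Function('y')(b, M) = Add(Mul(0, b), M) = Add(0, M) = M)
Add(4796, Function('y')(-202, Function('E')(-12))) = Add(4796, Mul(Pow(Add(7, -12), -1), Add(-4, -12))) = Add(4796, Mul(Pow(-5, -1), -16)) = Add(4796, Mul(Rational(-1, 5), -16)) = Add(4796, Rational(16, 5)) = Rational(23996, 5)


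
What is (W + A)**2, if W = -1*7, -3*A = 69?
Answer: 900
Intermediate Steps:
A = -23 (A = -1/3*69 = -23)
W = -7
(W + A)**2 = (-7 - 23)**2 = (-30)**2 = 900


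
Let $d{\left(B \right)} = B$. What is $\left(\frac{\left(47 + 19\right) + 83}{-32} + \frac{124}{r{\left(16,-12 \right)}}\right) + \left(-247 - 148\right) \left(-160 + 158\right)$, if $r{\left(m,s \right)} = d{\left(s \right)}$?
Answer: $\frac{74401}{96} \approx 775.01$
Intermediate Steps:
$r{\left(m,s \right)} = s$
$\left(\frac{\left(47 + 19\right) + 83}{-32} + \frac{124}{r{\left(16,-12 \right)}}\right) + \left(-247 - 148\right) \left(-160 + 158\right) = \left(\frac{\left(47 + 19\right) + 83}{-32} + \frac{124}{-12}\right) + \left(-247 - 148\right) \left(-160 + 158\right) = \left(\left(66 + 83\right) \left(- \frac{1}{32}\right) + 124 \left(- \frac{1}{12}\right)\right) - -790 = \left(149 \left(- \frac{1}{32}\right) - \frac{31}{3}\right) + 790 = \left(- \frac{149}{32} - \frac{31}{3}\right) + 790 = - \frac{1439}{96} + 790 = \frac{74401}{96}$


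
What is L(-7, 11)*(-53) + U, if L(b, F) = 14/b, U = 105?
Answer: 211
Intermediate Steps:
L(-7, 11)*(-53) + U = (14/(-7))*(-53) + 105 = (14*(-⅐))*(-53) + 105 = -2*(-53) + 105 = 106 + 105 = 211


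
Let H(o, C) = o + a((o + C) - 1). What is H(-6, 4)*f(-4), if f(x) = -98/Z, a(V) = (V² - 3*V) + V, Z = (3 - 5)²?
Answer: -441/2 ≈ -220.50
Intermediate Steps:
Z = 4 (Z = (-2)² = 4)
a(V) = V² - 2*V
H(o, C) = o + (-1 + C + o)*(-3 + C + o) (H(o, C) = o + ((o + C) - 1)*(-2 + ((o + C) - 1)) = o + ((C + o) - 1)*(-2 + ((C + o) - 1)) = o + (-1 + C + o)*(-2 + (-1 + C + o)) = o + (-1 + C + o)*(-3 + C + o))
f(x) = -49/2 (f(x) = -98/4 = -98*¼ = -49/2)
H(-6, 4)*f(-4) = (-6 + (-1 + 4 - 6)*(-3 + 4 - 6))*(-49/2) = (-6 - 3*(-5))*(-49/2) = (-6 + 15)*(-49/2) = 9*(-49/2) = -441/2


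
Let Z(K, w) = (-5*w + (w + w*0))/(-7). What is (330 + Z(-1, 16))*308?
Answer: 104456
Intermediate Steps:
Z(K, w) = 4*w/7 (Z(K, w) = (-5*w + (w + 0))*(-⅐) = (-5*w + w)*(-⅐) = -4*w*(-⅐) = 4*w/7)
(330 + Z(-1, 16))*308 = (330 + (4/7)*16)*308 = (330 + 64/7)*308 = (2374/7)*308 = 104456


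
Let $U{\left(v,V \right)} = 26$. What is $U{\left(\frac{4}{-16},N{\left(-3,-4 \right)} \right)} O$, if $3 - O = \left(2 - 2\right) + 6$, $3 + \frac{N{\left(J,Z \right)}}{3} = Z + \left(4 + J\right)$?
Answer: $-78$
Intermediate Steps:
$N{\left(J,Z \right)} = 3 + 3 J + 3 Z$ ($N{\left(J,Z \right)} = -9 + 3 \left(Z + \left(4 + J\right)\right) = -9 + 3 \left(4 + J + Z\right) = -9 + \left(12 + 3 J + 3 Z\right) = 3 + 3 J + 3 Z$)
$O = -3$ ($O = 3 - \left(\left(2 - 2\right) + 6\right) = 3 - \left(0 + 6\right) = 3 - 6 = -3$)
$U{\left(\frac{4}{-16},N{\left(-3,-4 \right)} \right)} O = 26 \left(-3\right) = -78$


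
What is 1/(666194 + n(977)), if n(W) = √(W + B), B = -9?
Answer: 333097/221907222334 - 11*√2/221907222334 ≈ 1.5010e-6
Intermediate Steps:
n(W) = √(-9 + W) (n(W) = √(W - 9) = √(-9 + W))
1/(666194 + n(977)) = 1/(666194 + √(-9 + 977)) = 1/(666194 + √968) = 1/(666194 + 22*√2)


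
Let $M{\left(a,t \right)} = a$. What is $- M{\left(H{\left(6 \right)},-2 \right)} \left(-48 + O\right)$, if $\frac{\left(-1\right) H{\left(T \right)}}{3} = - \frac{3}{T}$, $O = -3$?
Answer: $\frac{153}{2} \approx 76.5$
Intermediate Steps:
$H{\left(T \right)} = \frac{9}{T}$ ($H{\left(T \right)} = - 3 \left(- \frac{3}{T}\right) = \frac{9}{T}$)
$- M{\left(H{\left(6 \right)},-2 \right)} \left(-48 + O\right) = - \frac{9}{6} \left(-48 - 3\right) = - 9 \cdot \frac{1}{6} \left(-51\right) = - \frac{3 \left(-51\right)}{2} = \left(-1\right) \left(- \frac{153}{2}\right) = \frac{153}{2}$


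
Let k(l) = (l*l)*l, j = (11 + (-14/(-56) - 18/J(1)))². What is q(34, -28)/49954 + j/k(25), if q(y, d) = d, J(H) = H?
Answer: 14708233/6244250000 ≈ 0.0023555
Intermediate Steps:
j = 729/16 (j = (11 + (-14/(-56) - 18/1))² = (11 + (-14*(-1/56) - 18*1))² = (11 + (¼ - 18))² = (11 - 71/4)² = (-27/4)² = 729/16 ≈ 45.563)
k(l) = l³ (k(l) = l²*l = l³)
q(34, -28)/49954 + j/k(25) = -28/49954 + 729/(16*(25³)) = -28*1/49954 + (729/16)/15625 = -14/24977 + (729/16)*(1/15625) = -14/24977 + 729/250000 = 14708233/6244250000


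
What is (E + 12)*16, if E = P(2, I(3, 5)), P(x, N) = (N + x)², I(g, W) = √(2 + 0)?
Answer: 288 + 64*√2 ≈ 378.51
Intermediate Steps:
I(g, W) = √2
E = (2 + √2)² (E = (√2 + 2)² = (2 + √2)² ≈ 11.657)
(E + 12)*16 = ((2 + √2)² + 12)*16 = (12 + (2 + √2)²)*16 = 192 + 16*(2 + √2)²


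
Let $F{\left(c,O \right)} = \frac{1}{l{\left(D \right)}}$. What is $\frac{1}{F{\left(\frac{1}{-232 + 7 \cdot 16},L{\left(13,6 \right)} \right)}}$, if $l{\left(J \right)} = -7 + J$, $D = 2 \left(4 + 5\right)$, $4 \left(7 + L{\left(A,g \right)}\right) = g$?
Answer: $11$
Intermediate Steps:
$L{\left(A,g \right)} = -7 + \frac{g}{4}$
$D = 18$ ($D = 2 \cdot 9 = 18$)
$F{\left(c,O \right)} = \frac{1}{11}$ ($F{\left(c,O \right)} = \frac{1}{-7 + 18} = \frac{1}{11}$)
$\frac{1}{F{\left(\frac{1}{-232 + 7 \cdot 16},L{\left(13,6 \right)} \right)}} = \frac{1}{\frac{1}{11}} = 11$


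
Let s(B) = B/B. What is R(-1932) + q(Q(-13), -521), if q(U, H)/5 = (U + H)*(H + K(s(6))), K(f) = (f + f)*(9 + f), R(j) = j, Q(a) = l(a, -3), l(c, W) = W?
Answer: 1310688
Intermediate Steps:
s(B) = 1
Q(a) = -3
K(f) = 2*f*(9 + f) (K(f) = (2*f)*(9 + f) = 2*f*(9 + f))
q(U, H) = 5*(20 + H)*(H + U) (q(U, H) = 5*((U + H)*(H + 2*1*(9 + 1))) = 5*((H + U)*(H + 2*1*10)) = 5*((H + U)*(H + 20)) = 5*((H + U)*(20 + H)) = 5*((20 + H)*(H + U)) = 5*(20 + H)*(H + U))
R(-1932) + q(Q(-13), -521) = -1932 + (5*(-521)**2 + 100*(-521) + 100*(-3) + 5*(-521)*(-3)) = -1932 + (5*271441 - 52100 - 300 + 7815) = -1932 + (1357205 - 52100 - 300 + 7815) = -1932 + 1312620 = 1310688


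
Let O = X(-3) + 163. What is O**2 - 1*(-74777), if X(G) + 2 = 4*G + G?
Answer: 96093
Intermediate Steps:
X(G) = -2 + 5*G (X(G) = -2 + (4*G + G) = -2 + 5*G)
O = 146 (O = (-2 + 5*(-3)) + 163 = (-2 - 15) + 163 = -17 + 163 = 146)
O**2 - 1*(-74777) = 146**2 - 1*(-74777) = 21316 + 74777 = 96093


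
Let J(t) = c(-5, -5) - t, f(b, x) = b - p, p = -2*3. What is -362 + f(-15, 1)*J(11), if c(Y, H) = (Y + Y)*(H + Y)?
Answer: -1163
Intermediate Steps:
c(Y, H) = 2*Y*(H + Y) (c(Y, H) = (2*Y)*(H + Y) = 2*Y*(H + Y))
p = -6
f(b, x) = 6 + b (f(b, x) = b - 1*(-6) = b + 6 = 6 + b)
J(t) = 100 - t (J(t) = 2*(-5)*(-5 - 5) - t = 2*(-5)*(-10) - t = 100 - t)
-362 + f(-15, 1)*J(11) = -362 + (6 - 15)*(100 - 1*11) = -362 - 9*(100 - 11) = -362 - 9*89 = -362 - 801 = -1163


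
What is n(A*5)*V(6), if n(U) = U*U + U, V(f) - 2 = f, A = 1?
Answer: 240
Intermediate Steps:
V(f) = 2 + f
n(U) = U + U² (n(U) = U² + U = U + U²)
n(A*5)*V(6) = ((1*5)*(1 + 1*5))*(2 + 6) = (5*(1 + 5))*8 = (5*6)*8 = 30*8 = 240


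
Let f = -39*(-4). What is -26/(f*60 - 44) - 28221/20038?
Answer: -32928478/23334251 ≈ -1.4112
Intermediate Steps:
f = 156
-26/(f*60 - 44) - 28221/20038 = -26/(156*60 - 44) - 28221/20038 = -26/(9360 - 44) - 28221*1/20038 = -26/9316 - 28221/20038 = -26*1/9316 - 28221/20038 = -13/4658 - 28221/20038 = -32928478/23334251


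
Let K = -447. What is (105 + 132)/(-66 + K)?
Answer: -79/171 ≈ -0.46199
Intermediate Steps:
(105 + 132)/(-66 + K) = (105 + 132)/(-66 - 447) = 237/(-513) = 237*(-1/513) = -79/171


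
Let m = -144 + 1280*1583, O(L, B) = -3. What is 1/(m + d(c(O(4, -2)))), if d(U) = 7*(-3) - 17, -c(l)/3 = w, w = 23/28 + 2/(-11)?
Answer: 1/2026058 ≈ 4.9357e-7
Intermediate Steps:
w = 197/308 (w = 23*(1/28) + 2*(-1/11) = 23/28 - 2/11 = 197/308 ≈ 0.63961)
c(l) = -591/308 (c(l) = -3*197/308 = -591/308)
d(U) = -38 (d(U) = -21 - 17 = -38)
m = 2026096 (m = -144 + 2026240 = 2026096)
1/(m + d(c(O(4, -2)))) = 1/(2026096 - 38) = 1/2026058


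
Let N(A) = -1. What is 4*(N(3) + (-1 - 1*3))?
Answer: -20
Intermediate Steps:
4*(N(3) + (-1 - 1*3)) = 4*(-1 + (-1 - 1*3)) = 4*(-1 + (-1 - 3)) = 4*(-1 - 4) = 4*(-5) = -20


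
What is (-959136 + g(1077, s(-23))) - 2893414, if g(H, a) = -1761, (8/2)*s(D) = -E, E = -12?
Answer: -3854311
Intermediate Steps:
s(D) = 3 (s(D) = (-1*(-12))/4 = (1/4)*12 = 3)
(-959136 + g(1077, s(-23))) - 2893414 = (-959136 - 1761) - 2893414 = -960897 - 2893414 = -3854311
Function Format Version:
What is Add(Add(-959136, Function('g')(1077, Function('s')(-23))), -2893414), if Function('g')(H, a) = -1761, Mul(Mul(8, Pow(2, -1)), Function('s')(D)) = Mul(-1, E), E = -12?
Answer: -3854311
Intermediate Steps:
Function('s')(D) = 3 (Function('s')(D) = Mul(Rational(1, 4), Mul(-1, -12)) = Mul(Rational(1, 4), 12) = 3)
Add(Add(-959136, Function('g')(1077, Function('s')(-23))), -2893414) = Add(Add(-959136, -1761), -2893414) = Add(-960897, -2893414) = -3854311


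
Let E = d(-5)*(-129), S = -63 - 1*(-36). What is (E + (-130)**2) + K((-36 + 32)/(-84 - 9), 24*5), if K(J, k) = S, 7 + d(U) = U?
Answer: 18421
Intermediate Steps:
d(U) = -7 + U
S = -27 (S = -63 + 36 = -27)
E = 1548 (E = (-7 - 5)*(-129) = -12*(-129) = 1548)
K(J, k) = -27
(E + (-130)**2) + K((-36 + 32)/(-84 - 9), 24*5) = (1548 + (-130)**2) - 27 = (1548 + 16900) - 27 = 18448 - 27 = 18421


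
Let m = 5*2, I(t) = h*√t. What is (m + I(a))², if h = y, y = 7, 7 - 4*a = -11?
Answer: 641/2 + 210*√2 ≈ 617.48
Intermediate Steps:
a = 9/2 (a = 7/4 - ¼*(-11) = 7/4 + 11/4 = 9/2 ≈ 4.5000)
h = 7
I(t) = 7*√t
m = 10
(m + I(a))² = (10 + 7*√(9/2))² = (10 + 7*(3*√2/2))² = (10 + 21*√2/2)²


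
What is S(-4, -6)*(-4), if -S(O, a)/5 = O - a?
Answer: 40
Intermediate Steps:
S(O, a) = -5*O + 5*a (S(O, a) = -5*(O - a) = -5*O + 5*a)
S(-4, -6)*(-4) = (-5*(-4) + 5*(-6))*(-4) = (20 - 30)*(-4) = -10*(-4) = 40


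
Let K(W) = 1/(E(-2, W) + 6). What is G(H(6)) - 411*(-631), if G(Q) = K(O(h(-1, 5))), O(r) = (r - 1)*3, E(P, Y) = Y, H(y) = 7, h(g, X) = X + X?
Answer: 8558254/33 ≈ 2.5934e+5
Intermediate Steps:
h(g, X) = 2*X
O(r) = -3 + 3*r (O(r) = (-1 + r)*3 = -3 + 3*r)
K(W) = 1/(6 + W) (K(W) = 1/(W + 6) = 1/(6 + W))
G(Q) = 1/33 (G(Q) = 1/(6 + (-3 + 3*(2*5))) = 1/(6 + (-3 + 3*10)) = 1/(6 + (-3 + 30)) = 1/(6 + 27) = 1/33)
G(H(6)) - 411*(-631) = 1/33 - 411*(-631) = 1/33 + 259341 = 8558254/33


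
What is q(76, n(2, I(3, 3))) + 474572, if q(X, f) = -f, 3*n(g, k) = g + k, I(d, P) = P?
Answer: 1423711/3 ≈ 4.7457e+5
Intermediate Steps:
n(g, k) = g/3 + k/3 (n(g, k) = (g + k)/3 = g/3 + k/3)
q(76, n(2, I(3, 3))) + 474572 = -((1/3)*2 + (1/3)*3) + 474572 = -(2/3 + 1) + 474572 = -1*5/3 + 474572 = -5/3 + 474572 = 1423711/3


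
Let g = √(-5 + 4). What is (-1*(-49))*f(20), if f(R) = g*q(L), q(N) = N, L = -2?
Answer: -98*I ≈ -98.0*I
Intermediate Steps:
g = I (g = √(-1) = I ≈ 1.0*I)
f(R) = -2*I (f(R) = I*(-2) = -2*I)
(-1*(-49))*f(20) = (-1*(-49))*(-2*I) = 49*(-2*I) = -98*I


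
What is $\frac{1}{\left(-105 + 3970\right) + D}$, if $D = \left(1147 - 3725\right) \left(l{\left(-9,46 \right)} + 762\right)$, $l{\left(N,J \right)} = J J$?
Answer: $- \frac{1}{7415619} \approx -1.3485 \cdot 10^{-7}$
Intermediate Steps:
$l{\left(N,J \right)} = J^{2}$
$D = -7419484$ ($D = \left(1147 - 3725\right) \left(46^{2} + 762\right) = - 2578 \left(2116 + 762\right) = \left(-2578\right) 2878 = -7419484$)
$\frac{1}{\left(-105 + 3970\right) + D} = \frac{1}{\left(-105 + 3970\right) - 7419484} = \frac{1}{3865 - 7419484} = \frac{1}{-7415619} = - \frac{1}{7415619}$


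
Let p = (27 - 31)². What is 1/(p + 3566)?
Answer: 1/3582 ≈ 0.00027917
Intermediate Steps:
p = 16 (p = (-4)² = 16)
1/(p + 3566) = 1/(16 + 3566) = 1/3582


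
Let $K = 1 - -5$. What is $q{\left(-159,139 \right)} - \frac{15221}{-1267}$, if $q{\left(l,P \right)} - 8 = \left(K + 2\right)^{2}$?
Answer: $\frac{106445}{1267} \approx 84.013$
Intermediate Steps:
$K = 6$ ($K = 1 + 5 = 6$)
$q{\left(l,P \right)} = 72$ ($q{\left(l,P \right)} = 8 + \left(6 + 2\right)^{2} = 8 + 8^{2} = 8 + 64 = 72$)
$q{\left(-159,139 \right)} - \frac{15221}{-1267} = 72 - \frac{15221}{-1267} = 72 - - \frac{15221}{1267} = 72 + \frac{15221}{1267} = \frac{106445}{1267}$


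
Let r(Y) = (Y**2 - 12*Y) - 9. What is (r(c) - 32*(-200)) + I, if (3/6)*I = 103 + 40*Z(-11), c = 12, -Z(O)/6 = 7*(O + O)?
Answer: 80517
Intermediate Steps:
Z(O) = -84*O (Z(O) = -42*(O + O) = -42*2*O = -84*O)
r(Y) = -9 + Y**2 - 12*Y
I = 74126 (I = 2*(103 + 40*(-84*(-11))) = 2*(103 + 40*924) = 2*(103 + 36960) = 2*37063 = 74126)
(r(c) - 32*(-200)) + I = ((-9 + 12**2 - 12*12) - 32*(-200)) + 74126 = ((-9 + 144 - 144) + 6400) + 74126 = (-9 + 6400) + 74126 = 6391 + 74126 = 80517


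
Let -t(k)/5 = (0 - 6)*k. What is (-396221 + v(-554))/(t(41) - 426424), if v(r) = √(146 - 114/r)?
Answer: 56603/60742 - √11218223/117778738 ≈ 0.93183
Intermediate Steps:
t(k) = 30*k (t(k) = -5*(0 - 6)*k = -(-30)*k = 30*k)
(-396221 + v(-554))/(t(41) - 426424) = (-396221 + √(146 - 114/(-554)))/(30*41 - 426424) = (-396221 + √(146 - 114*(-1/554)))/(1230 - 426424) = (-396221 + √(146 + 57/277))/(-425194) = (-396221 + √(40499/277))*(-1/425194) = (-396221 + √11218223/277)*(-1/425194) = 56603/60742 - √11218223/117778738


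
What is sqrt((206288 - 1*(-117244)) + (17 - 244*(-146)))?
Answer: sqrt(359173) ≈ 599.31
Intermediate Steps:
sqrt((206288 - 1*(-117244)) + (17 - 244*(-146))) = sqrt((206288 + 117244) + (17 + 35624)) = sqrt(323532 + 35641) = sqrt(359173)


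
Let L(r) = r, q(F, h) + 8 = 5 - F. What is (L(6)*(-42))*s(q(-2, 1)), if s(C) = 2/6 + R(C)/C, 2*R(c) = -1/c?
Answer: 42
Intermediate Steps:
q(F, h) = -3 - F (q(F, h) = -8 + (5 - F) = -3 - F)
R(c) = -1/(2*c) (R(c) = (-1/c)/2 = -1/(2*c))
s(C) = ⅓ - 1/(2*C²) (s(C) = 2/6 + (-1/(2*C))/C = 2*(⅙) - 1/(2*C²) = ⅓ - 1/(2*C²))
(L(6)*(-42))*s(q(-2, 1)) = (6*(-42))*(⅓ - 1/(2*(-3 - 1*(-2))²)) = -252*(⅓ - 1/(2*(-3 + 2)²)) = -252*(⅓ - ½/(-1)²) = -252*(⅓ - ½*1) = -252*(⅓ - ½) = -252*(-⅙) = 42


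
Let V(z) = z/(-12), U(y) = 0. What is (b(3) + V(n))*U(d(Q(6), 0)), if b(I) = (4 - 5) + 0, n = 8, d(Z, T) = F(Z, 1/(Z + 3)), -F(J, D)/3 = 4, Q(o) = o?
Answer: 0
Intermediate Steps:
F(J, D) = -12 (F(J, D) = -3*4 = -12)
d(Z, T) = -12
b(I) = -1 (b(I) = -1 + 0 = -1)
V(z) = -z/12 (V(z) = z*(-1/12) = -z/12)
(b(3) + V(n))*U(d(Q(6), 0)) = (-1 - 1/12*8)*0 = (-1 - ⅔)*0 = -5/3*0 = 0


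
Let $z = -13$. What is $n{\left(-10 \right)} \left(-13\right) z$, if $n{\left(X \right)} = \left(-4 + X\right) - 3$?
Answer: $-2873$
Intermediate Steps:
$n{\left(X \right)} = -7 + X$
$n{\left(-10 \right)} \left(-13\right) z = \left(-7 - 10\right) \left(-13\right) \left(-13\right) = \left(-17\right) \left(-13\right) \left(-13\right) = 221 \left(-13\right) = -2873$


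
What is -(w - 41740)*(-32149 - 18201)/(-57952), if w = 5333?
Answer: 916546225/28976 ≈ 31631.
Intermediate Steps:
-(w - 41740)*(-32149 - 18201)/(-57952) = -(5333 - 41740)*(-32149 - 18201)/(-57952) = -(-36407)*(-50350)*(-1/57952) = -1*1833092450*(-1/57952) = -1833092450*(-1/57952) = 916546225/28976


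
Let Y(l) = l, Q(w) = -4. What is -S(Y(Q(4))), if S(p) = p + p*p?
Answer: -12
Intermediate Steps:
S(p) = p + p**2
-S(Y(Q(4))) = -(-4)*(1 - 4) = -(-4)*(-3) = -1*12 = -12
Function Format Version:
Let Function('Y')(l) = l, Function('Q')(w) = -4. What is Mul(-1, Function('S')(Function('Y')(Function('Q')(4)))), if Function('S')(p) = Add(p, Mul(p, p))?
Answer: -12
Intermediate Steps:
Function('S')(p) = Add(p, Pow(p, 2))
Mul(-1, Function('S')(Function('Y')(Function('Q')(4)))) = Mul(-1, Mul(-4, Add(1, -4))) = Mul(-1, Mul(-4, -3)) = Mul(-1, 12) = -12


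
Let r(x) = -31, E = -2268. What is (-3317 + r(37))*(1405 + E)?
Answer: 2889324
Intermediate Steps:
(-3317 + r(37))*(1405 + E) = (-3317 - 31)*(1405 - 2268) = -3348*(-863) = 2889324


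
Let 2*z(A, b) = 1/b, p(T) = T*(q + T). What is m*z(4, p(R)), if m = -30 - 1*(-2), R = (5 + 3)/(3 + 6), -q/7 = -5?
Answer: -567/1292 ≈ -0.43885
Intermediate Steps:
q = 35 (q = -7*(-5) = 35)
R = 8/9 ≈ 0.88889
p(T) = T*(35 + T)
m = -28 (m = -30 + 2 = -28)
z(A, b) = 1/(2*b)
m*z(4, p(R)) = -14/(8*(35 + 8/9)/9) = -14/((8/9)*(323/9)) = -14/2584/81 = -14*81/2584 = -28*81/5168 = -567/1292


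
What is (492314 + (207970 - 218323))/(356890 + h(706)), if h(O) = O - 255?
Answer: 481961/357341 ≈ 1.3487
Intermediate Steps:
h(O) = -255 + O
(492314 + (207970 - 218323))/(356890 + h(706)) = (492314 + (207970 - 218323))/(356890 + (-255 + 706)) = (492314 - 10353)/(356890 + 451) = 481961/357341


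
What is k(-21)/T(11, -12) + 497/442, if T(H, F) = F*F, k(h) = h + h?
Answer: 4417/5304 ≈ 0.83277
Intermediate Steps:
k(h) = 2*h
T(H, F) = F**2
k(-21)/T(11, -12) + 497/442 = (2*(-21))/((-12)**2) + 497/442 = -42/144 + 497*(1/442) = -42*1/144 + 497/442 = -7/24 + 497/442 = 4417/5304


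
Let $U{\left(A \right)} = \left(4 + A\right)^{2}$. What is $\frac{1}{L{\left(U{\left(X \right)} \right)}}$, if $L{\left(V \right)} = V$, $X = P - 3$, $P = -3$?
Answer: $\frac{1}{4} \approx 0.25$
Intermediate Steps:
$X = -6$ ($X = -3 - 3 = -6$)
$\frac{1}{L{\left(U{\left(X \right)} \right)}} = \frac{1}{\left(4 - 6\right)^{2}} = \frac{1}{\left(-2\right)^{2}} = \frac{1}{4}$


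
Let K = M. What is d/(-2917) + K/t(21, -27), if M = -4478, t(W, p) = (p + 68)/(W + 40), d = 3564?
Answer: -796948010/119597 ≈ -6663.6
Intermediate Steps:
t(W, p) = (68 + p)/(40 + W)
K = -4478
d/(-2917) + K/t(21, -27) = 3564/(-2917) - 4478*(40 + 21)/(68 - 27) = 3564*(-1/2917) - 4478/(41/61) = -3564/2917 - 4478/((1/61)*41) = -3564/2917 - 4478/41/61 = -3564/2917 - 4478*61/41 = -3564/2917 - 273158/41 = -796948010/119597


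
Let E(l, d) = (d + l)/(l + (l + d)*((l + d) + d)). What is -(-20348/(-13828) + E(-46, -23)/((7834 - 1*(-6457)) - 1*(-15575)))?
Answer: -41628355337/28289612788 ≈ -1.4715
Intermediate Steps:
E(l, d) = (d + l)/(l + (d + l)*(l + 2*d)) (E(l, d) = (d + l)/(l + (d + l)*((d + l) + d)) = (d + l)/(l + (d + l)*(l + 2*d)))
-(-20348/(-13828) + E(-46, -23)/((7834 - 1*(-6457)) - 1*(-15575))) = -(-20348/(-13828) + ((-23 - 46)/(-46 + (-46)**2 + 2*(-23)**2 + 3*(-23)*(-46)))/((7834 - 1*(-6457)) - 1*(-15575))) = -(-20348*(-1/13828) + (-69/(-46 + 2116 + 2*529 + 3174))/((7834 + 6457) + 15575)) = -(5087/3457 + (-69/(-46 + 2116 + 1058 + 3174))/(14291 + 15575)) = -(5087/3457 + (-69/6302)/29866) = -(5087/3457 + ((1/6302)*(-69))*(1/29866)) = -(5087/3457 - 3/274*1/29866) = -(5087/3457 - 3/8183284) = -1*41628355337/28289612788 = -41628355337/28289612788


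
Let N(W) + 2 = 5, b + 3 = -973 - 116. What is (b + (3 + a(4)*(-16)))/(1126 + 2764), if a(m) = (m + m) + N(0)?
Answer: -253/778 ≈ -0.32519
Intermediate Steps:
b = -1092 (b = -3 + (-973 - 116) = -3 - 1089 = -1092)
N(W) = 3 (N(W) = -2 + 5 = 3)
a(m) = 3 + 2*m (a(m) = (m + m) + 3 = 2*m + 3 = 3 + 2*m)
(b + (3 + a(4)*(-16)))/(1126 + 2764) = (-1092 + (3 + (3 + 2*4)*(-16)))/(1126 + 2764) = (-1092 + (3 + (3 + 8)*(-16)))/3890 = (-1092 + (3 + 11*(-16)))*(1/3890) = (-1092 + (3 - 176))*(1/3890) = (-1092 - 173)*(1/3890) = -1265*1/3890 = -253/778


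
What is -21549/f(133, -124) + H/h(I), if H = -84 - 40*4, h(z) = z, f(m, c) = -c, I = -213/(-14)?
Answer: -5013521/26412 ≈ -189.82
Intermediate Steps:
I = 213/14 (I = -213*(-1/14) = 213/14 ≈ 15.214)
H = -244 (H = -84 - 160 = -244)
-21549/f(133, -124) + H/h(I) = -21549/((-1*(-124))) - 244/213/14 = -21549/124 - 244*14/213 = -21549*1/124 - 3416/213 = -21549/124 - 3416/213 = -5013521/26412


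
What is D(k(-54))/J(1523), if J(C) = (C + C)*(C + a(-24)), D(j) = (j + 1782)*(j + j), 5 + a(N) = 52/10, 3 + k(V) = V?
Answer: -491625/11599168 ≈ -0.042385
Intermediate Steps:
k(V) = -3 + V
a(N) = ⅕ (a(N) = -5 + 52/10 = -5 + 52*(⅒) = -5 + 26/5 = ⅕)
D(j) = 2*j*(1782 + j) (D(j) = (1782 + j)*(2*j) = 2*j*(1782 + j))
J(C) = 2*C*(⅕ + C) (J(C) = (C + C)*(C + ⅕) = (2*C)*(⅕ + C) = 2*C*(⅕ + C))
D(k(-54))/J(1523) = (2*(-3 - 54)*(1782 + (-3 - 54)))/(((⅖)*1523*(1 + 5*1523))) = (2*(-57)*(1782 - 57))/(((⅖)*1523*(1 + 7615))) = (2*(-57)*1725)/(((⅖)*1523*7616)) = -196650/23198336/5 = -196650*5/23198336 = -491625/11599168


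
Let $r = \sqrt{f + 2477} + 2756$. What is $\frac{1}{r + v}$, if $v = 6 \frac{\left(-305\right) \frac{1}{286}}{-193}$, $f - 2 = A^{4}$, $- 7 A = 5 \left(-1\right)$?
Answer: $\frac{5040380126823041}{13886920531921672577} - \frac{298588281992 \sqrt{93011}}{13886920531921672577} \approx 0.0003564$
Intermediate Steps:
$A = \frac{5}{7}$ ($A = - \frac{5 \left(-1\right)}{7} = \left(- \frac{1}{7}\right) \left(-5\right) = \frac{5}{7} \approx 0.71429$)
$f = \frac{5427}{2401}$ ($f = 2 + \left(\frac{5}{7}\right)^{4} = 2 + \frac{625}{2401} = \frac{5427}{2401} \approx 2.2603$)
$v = \frac{915}{27599}$ ($v = 6 \left(-305\right) \frac{1}{286} \left(- \frac{1}{193}\right) = 6 \left(\left(- \frac{305}{286}\right) \left(- \frac{1}{193}\right)\right) = 6 \cdot \frac{305}{55198} = \frac{915}{27599} \approx 0.033153$)
$r = 2756 + \frac{8 \sqrt{93011}}{49}$ ($r = \sqrt{\frac{5427}{2401} + 2477} + 2756 = \sqrt{\frac{5952704}{2401}} + 2756 = \frac{8 \sqrt{93011}}{49} + 2756 = 2756 + \frac{8 \sqrt{93011}}{49} \approx 2805.8$)
$\frac{1}{r + v} = \frac{1}{\left(2756 + \frac{8 \sqrt{93011}}{49}\right) + \frac{915}{27599}} = \frac{1}{\frac{76063759}{27599} + \frac{8 \sqrt{93011}}{49}}$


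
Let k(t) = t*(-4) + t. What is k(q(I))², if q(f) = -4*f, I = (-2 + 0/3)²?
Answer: 2304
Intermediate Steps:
I = 4 (I = (-2 + 0*(⅓))² = (-2 + 0)² = (-2)² = 4)
k(t) = -3*t (k(t) = -4*t + t = -3*t)
k(q(I))² = (-(-12)*4)² = (-3*(-16))² = 48² = 2304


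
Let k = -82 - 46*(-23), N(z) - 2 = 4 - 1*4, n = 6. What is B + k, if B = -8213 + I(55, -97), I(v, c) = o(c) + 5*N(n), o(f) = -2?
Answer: -7229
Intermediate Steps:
N(z) = 2 (N(z) = 2 + (4 - 1*4) = 2 + (4 - 4) = 2 + 0 = 2)
k = 976 (k = -82 + 1058 = 976)
I(v, c) = 8 (I(v, c) = -2 + 5*2 = -2 + 10 = 8)
B = -8205 (B = -8213 + 8 = -8205)
B + k = -8205 + 976 = -7229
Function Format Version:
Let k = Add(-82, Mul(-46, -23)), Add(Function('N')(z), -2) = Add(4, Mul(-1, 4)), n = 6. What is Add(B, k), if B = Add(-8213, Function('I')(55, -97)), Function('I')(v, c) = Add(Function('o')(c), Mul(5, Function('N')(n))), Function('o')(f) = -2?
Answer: -7229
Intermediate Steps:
Function('N')(z) = 2 (Function('N')(z) = Add(2, Add(4, Mul(-1, 4))) = Add(2, Add(4, -4)) = Add(2, 0) = 2)
k = 976 (k = Add(-82, 1058) = 976)
Function('I')(v, c) = 8 (Function('I')(v, c) = Add(-2, Mul(5, 2)) = Add(-2, 10) = 8)
B = -8205 (B = Add(-8213, 8) = -8205)
Add(B, k) = Add(-8205, 976) = -7229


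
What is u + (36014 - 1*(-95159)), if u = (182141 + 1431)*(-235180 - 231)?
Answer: -43214736919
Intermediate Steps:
u = -43214868092 (u = 183572*(-235411) = -43214868092)
u + (36014 - 1*(-95159)) = -43214868092 + (36014 - 1*(-95159)) = -43214868092 + (36014 + 95159) = -43214868092 + 131173 = -43214736919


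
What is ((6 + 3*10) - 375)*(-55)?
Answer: 18645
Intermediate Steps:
((6 + 3*10) - 375)*(-55) = ((6 + 30) - 375)*(-55) = (36 - 375)*(-55) = -339*(-55) = 18645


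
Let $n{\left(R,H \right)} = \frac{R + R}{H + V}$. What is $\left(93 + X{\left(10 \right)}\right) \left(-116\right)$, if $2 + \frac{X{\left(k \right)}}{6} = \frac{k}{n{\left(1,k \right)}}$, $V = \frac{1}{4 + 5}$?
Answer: $- \frac{133748}{3} \approx -44583.0$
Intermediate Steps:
$V = \frac{1}{9} \approx 0.11111$
$n{\left(R,H \right)} = \frac{2 R}{\frac{1}{9} + H}$ ($n{\left(R,H \right)} = \frac{R + R}{H + \frac{1}{9}} = \frac{2 R}{\frac{1}{9} + H}$)
$X{\left(k \right)} = -12 + 6 k \left(\frac{1}{18} + \frac{k}{2}\right)$ ($X{\left(k \right)} = -12 + 6 \frac{k}{18 \cdot 1 \frac{1}{1 + 9 k}} = -12 + 6 \frac{k}{18 \frac{1}{1 + 9 k}} = -12 + 6 k \left(\frac{1}{18} + \frac{k}{2}\right)$)
$\left(93 + X{\left(10 \right)}\right) \left(-116\right) = \left(93 - \left(12 - \frac{10 \left(1 + 9 \cdot 10\right)}{3}\right)\right) \left(-116\right) = \left(93 - \left(12 - \frac{10 \left(1 + 90\right)}{3}\right)\right) \left(-116\right) = \left(93 - \left(12 - \frac{910}{3}\right)\right) \left(-116\right) = \left(93 + \left(-12 + \frac{910}{3}\right)\right) \left(-116\right) = \left(93 + \frac{874}{3}\right) \left(-116\right) = \frac{1153}{3} \left(-116\right) = - \frac{133748}{3}$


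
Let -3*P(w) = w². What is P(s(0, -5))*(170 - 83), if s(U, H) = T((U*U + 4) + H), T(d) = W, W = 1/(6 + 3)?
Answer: -29/81 ≈ -0.35802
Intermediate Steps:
W = ⅑ (W = 1/9 = ⅑ ≈ 0.11111)
T(d) = ⅑
s(U, H) = ⅑
P(w) = -w²/3
P(s(0, -5))*(170 - 83) = (-(⅑)²/3)*(170 - 83) = -⅓*1/81*87 = -1/243*87 = -29/81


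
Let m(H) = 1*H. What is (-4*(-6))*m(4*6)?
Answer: 576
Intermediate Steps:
m(H) = H
(-4*(-6))*m(4*6) = (-4*(-6))*(4*6) = 24*24 = 576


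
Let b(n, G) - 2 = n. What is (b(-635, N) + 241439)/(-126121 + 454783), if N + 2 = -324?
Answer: 6337/8649 ≈ 0.73269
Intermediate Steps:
N = -326 (N = -2 - 324 = -326)
b(n, G) = 2 + n
(b(-635, N) + 241439)/(-126121 + 454783) = ((2 - 635) + 241439)/(-126121 + 454783) = (-633 + 241439)/328662 = 240806*(1/328662) = 6337/8649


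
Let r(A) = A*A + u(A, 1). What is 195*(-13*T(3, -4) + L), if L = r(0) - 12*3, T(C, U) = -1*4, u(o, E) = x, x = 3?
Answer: 3705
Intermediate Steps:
u(o, E) = 3
T(C, U) = -4
r(A) = 3 + A² (r(A) = A*A + 3 = A² + 3 = 3 + A²)
L = -33 (L = (3 + 0²) - 12*3 = (3 + 0) - 3*12 = 3 - 36 = -33)
195*(-13*T(3, -4) + L) = 195*(-13*(-4) - 33) = 195*(52 - 33) = 195*19 = 3705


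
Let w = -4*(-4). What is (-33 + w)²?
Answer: 289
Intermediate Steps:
w = 16
(-33 + w)² = (-33 + 16)² = (-17)² = 289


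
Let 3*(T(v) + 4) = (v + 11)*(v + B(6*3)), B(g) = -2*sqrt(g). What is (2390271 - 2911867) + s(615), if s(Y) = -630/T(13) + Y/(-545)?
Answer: -38320513013/73466 - 1890*sqrt(2)/337 ≈ -5.2162e+5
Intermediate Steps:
T(v) = -4 + (11 + v)*(v - 6*sqrt(2))/3 (T(v) = -4 + ((v + 11)*(v - 2*3*sqrt(2)))/3 = -4 + ((11 + v)*(v - 6*sqrt(2)))/3 = -4 + (11 + v)*(v - 6*sqrt(2))/3)
s(Y) = -630/(100 - 48*sqrt(2)) - Y/545 (s(Y) = -630/(-4 - 22*sqrt(2) + (1/3)*13**2 + (11/3)*13 - 2*13*sqrt(2)) + Y/(-545) = -630/(-4 - 22*sqrt(2) + (1/3)*169 + 143/3 - 26*sqrt(2)) + Y*(-1/545) = -630/(-4 - 22*sqrt(2) + 169/3 + 143/3 - 26*sqrt(2)) - Y/545 = -630/(100 - 48*sqrt(2)) - Y/545)
(2390271 - 2911867) + s(615) = (2390271 - 2911867) + (-7875/674 - 1890*sqrt(2)/337 - 1/545*615) = -521596 + (-7875/674 - 1890*sqrt(2)/337 - 123/109) = -521596 + (-941277/73466 - 1890*sqrt(2)/337) = -38320513013/73466 - 1890*sqrt(2)/337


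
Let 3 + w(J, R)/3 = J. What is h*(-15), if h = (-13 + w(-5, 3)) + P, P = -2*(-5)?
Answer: 405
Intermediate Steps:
P = 10
w(J, R) = -9 + 3*J
h = -27 (h = (-13 + (-9 + 3*(-5))) + 10 = (-13 + (-9 - 15)) + 10 = (-13 - 24) + 10 = -37 + 10 = -27)
h*(-15) = -27*(-15) = 405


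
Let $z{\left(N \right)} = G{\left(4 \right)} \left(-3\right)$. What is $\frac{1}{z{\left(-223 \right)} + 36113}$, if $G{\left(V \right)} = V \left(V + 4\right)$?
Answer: $\frac{1}{36017} \approx 2.7765 \cdot 10^{-5}$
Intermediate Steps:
$G{\left(V \right)} = V \left(4 + V\right)$
$z{\left(N \right)} = -96$ ($z{\left(N \right)} = 4 \left(4 + 4\right) \left(-3\right) = 4 \cdot 8 \left(-3\right) = 32 \left(-3\right) = -96$)
$\frac{1}{z{\left(-223 \right)} + 36113} = \frac{1}{-96 + 36113} = \frac{1}{36017}$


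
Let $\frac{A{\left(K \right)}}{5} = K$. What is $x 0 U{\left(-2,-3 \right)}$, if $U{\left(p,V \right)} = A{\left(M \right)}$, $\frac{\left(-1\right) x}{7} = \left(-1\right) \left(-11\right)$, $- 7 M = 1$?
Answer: $0$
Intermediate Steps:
$M = - \frac{1}{7}$ ($M = \left(- \frac{1}{7}\right) 1 = - \frac{1}{7} \approx -0.14286$)
$x = -77$ ($x = - 7 \left(\left(-1\right) \left(-11\right)\right) = \left(-7\right) 11 = -77$)
$A{\left(K \right)} = 5 K$
$U{\left(p,V \right)} = - \frac{5}{7}$ ($U{\left(p,V \right)} = 5 \left(- \frac{1}{7}\right) = - \frac{5}{7}$)
$x 0 U{\left(-2,-3 \right)} = \left(-77\right) 0 \left(- \frac{5}{7}\right) = 0 \left(- \frac{5}{7}\right) = 0$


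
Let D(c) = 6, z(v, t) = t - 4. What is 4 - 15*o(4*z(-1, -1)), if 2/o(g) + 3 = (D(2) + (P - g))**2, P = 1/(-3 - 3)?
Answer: 94588/23917 ≈ 3.9548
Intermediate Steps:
z(v, t) = -4 + t
P = -1/6 (P = 1/(-6) = -1/6 ≈ -0.16667)
o(g) = 2/(-3 + (35/6 - g)**2) (o(g) = 2/(-3 + (6 + (-1/6 - g))**2) = 2/(-3 + (35/6 - g)**2))
4 - 15*o(4*z(-1, -1)) = 4 - 1080/(-108 + (-35 + 6*(4*(-4 - 1)))**2) = 4 - 1080/(-108 + (-35 + 6*(4*(-5)))**2) = 4 - 1080/(-108 + (-35 + 6*(-20))**2) = 4 - 1080/(-108 + (-35 - 120)**2) = 4 - 1080/(-108 + (-155)**2) = 4 - 1080/(-108 + 24025) = 4 - 1080/23917 = 94588/23917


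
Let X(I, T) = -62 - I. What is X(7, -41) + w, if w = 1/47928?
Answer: -3307031/47928 ≈ -69.000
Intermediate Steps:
w = 1/47928 ≈ 2.0865e-5
X(7, -41) + w = (-62 - 1*7) + 1/47928 = (-62 - 7) + 1/47928 = -69 + 1/47928 = -3307031/47928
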